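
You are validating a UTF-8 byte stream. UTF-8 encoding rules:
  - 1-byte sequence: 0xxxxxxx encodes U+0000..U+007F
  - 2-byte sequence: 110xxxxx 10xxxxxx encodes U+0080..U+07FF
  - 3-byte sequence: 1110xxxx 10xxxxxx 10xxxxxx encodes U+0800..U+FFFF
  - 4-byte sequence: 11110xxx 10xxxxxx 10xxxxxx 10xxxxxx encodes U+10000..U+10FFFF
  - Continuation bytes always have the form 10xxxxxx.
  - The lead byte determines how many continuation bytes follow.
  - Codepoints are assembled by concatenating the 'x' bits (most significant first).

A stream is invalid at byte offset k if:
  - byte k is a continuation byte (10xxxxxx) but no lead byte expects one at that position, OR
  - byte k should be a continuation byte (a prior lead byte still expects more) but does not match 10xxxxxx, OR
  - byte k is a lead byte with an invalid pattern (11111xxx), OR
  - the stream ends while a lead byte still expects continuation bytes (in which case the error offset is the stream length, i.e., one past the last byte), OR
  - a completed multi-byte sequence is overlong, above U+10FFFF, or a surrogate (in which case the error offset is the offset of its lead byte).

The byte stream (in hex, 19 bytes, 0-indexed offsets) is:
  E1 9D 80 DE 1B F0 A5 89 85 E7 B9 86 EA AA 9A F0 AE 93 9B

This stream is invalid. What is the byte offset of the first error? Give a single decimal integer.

Byte[0]=E1: 3-byte lead, need 2 cont bytes. acc=0x1
Byte[1]=9D: continuation. acc=(acc<<6)|0x1D=0x5D
Byte[2]=80: continuation. acc=(acc<<6)|0x00=0x1740
Completed: cp=U+1740 (starts at byte 0)
Byte[3]=DE: 2-byte lead, need 1 cont bytes. acc=0x1E
Byte[4]=1B: expected 10xxxxxx continuation. INVALID

Answer: 4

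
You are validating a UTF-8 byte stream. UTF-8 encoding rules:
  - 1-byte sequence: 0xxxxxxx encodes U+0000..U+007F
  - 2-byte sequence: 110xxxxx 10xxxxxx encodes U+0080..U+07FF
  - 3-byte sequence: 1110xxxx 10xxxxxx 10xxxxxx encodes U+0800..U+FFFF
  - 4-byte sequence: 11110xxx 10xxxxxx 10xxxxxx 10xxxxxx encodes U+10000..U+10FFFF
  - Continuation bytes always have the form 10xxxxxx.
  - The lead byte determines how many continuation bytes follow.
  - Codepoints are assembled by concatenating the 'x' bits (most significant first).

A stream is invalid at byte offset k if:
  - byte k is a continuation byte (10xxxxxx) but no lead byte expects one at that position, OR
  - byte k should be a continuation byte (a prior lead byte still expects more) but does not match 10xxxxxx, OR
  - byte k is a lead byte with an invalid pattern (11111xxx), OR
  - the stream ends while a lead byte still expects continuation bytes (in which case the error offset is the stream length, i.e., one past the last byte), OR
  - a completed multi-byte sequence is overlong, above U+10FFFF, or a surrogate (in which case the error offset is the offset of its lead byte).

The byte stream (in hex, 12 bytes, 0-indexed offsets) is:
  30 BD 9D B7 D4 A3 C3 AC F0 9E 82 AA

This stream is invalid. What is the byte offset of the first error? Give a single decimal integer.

Answer: 1

Derivation:
Byte[0]=30: 1-byte ASCII. cp=U+0030
Byte[1]=BD: INVALID lead byte (not 0xxx/110x/1110/11110)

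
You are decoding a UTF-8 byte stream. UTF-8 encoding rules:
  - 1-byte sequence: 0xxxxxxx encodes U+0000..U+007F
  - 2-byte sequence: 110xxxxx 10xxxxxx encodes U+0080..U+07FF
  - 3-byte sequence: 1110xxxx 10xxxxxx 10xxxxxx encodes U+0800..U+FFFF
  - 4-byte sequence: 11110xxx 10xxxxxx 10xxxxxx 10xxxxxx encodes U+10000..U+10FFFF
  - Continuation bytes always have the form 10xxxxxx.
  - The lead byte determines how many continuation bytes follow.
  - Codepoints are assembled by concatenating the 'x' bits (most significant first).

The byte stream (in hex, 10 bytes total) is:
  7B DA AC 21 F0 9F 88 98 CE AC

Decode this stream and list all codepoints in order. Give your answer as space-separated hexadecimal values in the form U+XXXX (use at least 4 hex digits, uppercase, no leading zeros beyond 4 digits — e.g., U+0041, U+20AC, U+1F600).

Byte[0]=7B: 1-byte ASCII. cp=U+007B
Byte[1]=DA: 2-byte lead, need 1 cont bytes. acc=0x1A
Byte[2]=AC: continuation. acc=(acc<<6)|0x2C=0x6AC
Completed: cp=U+06AC (starts at byte 1)
Byte[3]=21: 1-byte ASCII. cp=U+0021
Byte[4]=F0: 4-byte lead, need 3 cont bytes. acc=0x0
Byte[5]=9F: continuation. acc=(acc<<6)|0x1F=0x1F
Byte[6]=88: continuation. acc=(acc<<6)|0x08=0x7C8
Byte[7]=98: continuation. acc=(acc<<6)|0x18=0x1F218
Completed: cp=U+1F218 (starts at byte 4)
Byte[8]=CE: 2-byte lead, need 1 cont bytes. acc=0xE
Byte[9]=AC: continuation. acc=(acc<<6)|0x2C=0x3AC
Completed: cp=U+03AC (starts at byte 8)

Answer: U+007B U+06AC U+0021 U+1F218 U+03AC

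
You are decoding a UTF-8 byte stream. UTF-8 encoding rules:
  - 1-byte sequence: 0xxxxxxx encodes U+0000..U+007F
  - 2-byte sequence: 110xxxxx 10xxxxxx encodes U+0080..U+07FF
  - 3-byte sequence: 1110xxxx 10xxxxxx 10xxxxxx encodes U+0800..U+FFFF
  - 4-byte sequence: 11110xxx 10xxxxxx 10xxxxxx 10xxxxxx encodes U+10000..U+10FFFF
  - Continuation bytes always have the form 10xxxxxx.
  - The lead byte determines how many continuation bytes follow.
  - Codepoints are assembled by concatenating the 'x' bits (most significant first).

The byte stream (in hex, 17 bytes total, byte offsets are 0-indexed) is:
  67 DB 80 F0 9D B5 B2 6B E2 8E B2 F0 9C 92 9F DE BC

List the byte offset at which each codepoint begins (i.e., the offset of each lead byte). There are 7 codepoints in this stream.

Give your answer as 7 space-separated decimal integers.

Byte[0]=67: 1-byte ASCII. cp=U+0067
Byte[1]=DB: 2-byte lead, need 1 cont bytes. acc=0x1B
Byte[2]=80: continuation. acc=(acc<<6)|0x00=0x6C0
Completed: cp=U+06C0 (starts at byte 1)
Byte[3]=F0: 4-byte lead, need 3 cont bytes. acc=0x0
Byte[4]=9D: continuation. acc=(acc<<6)|0x1D=0x1D
Byte[5]=B5: continuation. acc=(acc<<6)|0x35=0x775
Byte[6]=B2: continuation. acc=(acc<<6)|0x32=0x1DD72
Completed: cp=U+1DD72 (starts at byte 3)
Byte[7]=6B: 1-byte ASCII. cp=U+006B
Byte[8]=E2: 3-byte lead, need 2 cont bytes. acc=0x2
Byte[9]=8E: continuation. acc=(acc<<6)|0x0E=0x8E
Byte[10]=B2: continuation. acc=(acc<<6)|0x32=0x23B2
Completed: cp=U+23B2 (starts at byte 8)
Byte[11]=F0: 4-byte lead, need 3 cont bytes. acc=0x0
Byte[12]=9C: continuation. acc=(acc<<6)|0x1C=0x1C
Byte[13]=92: continuation. acc=(acc<<6)|0x12=0x712
Byte[14]=9F: continuation. acc=(acc<<6)|0x1F=0x1C49F
Completed: cp=U+1C49F (starts at byte 11)
Byte[15]=DE: 2-byte lead, need 1 cont bytes. acc=0x1E
Byte[16]=BC: continuation. acc=(acc<<6)|0x3C=0x7BC
Completed: cp=U+07BC (starts at byte 15)

Answer: 0 1 3 7 8 11 15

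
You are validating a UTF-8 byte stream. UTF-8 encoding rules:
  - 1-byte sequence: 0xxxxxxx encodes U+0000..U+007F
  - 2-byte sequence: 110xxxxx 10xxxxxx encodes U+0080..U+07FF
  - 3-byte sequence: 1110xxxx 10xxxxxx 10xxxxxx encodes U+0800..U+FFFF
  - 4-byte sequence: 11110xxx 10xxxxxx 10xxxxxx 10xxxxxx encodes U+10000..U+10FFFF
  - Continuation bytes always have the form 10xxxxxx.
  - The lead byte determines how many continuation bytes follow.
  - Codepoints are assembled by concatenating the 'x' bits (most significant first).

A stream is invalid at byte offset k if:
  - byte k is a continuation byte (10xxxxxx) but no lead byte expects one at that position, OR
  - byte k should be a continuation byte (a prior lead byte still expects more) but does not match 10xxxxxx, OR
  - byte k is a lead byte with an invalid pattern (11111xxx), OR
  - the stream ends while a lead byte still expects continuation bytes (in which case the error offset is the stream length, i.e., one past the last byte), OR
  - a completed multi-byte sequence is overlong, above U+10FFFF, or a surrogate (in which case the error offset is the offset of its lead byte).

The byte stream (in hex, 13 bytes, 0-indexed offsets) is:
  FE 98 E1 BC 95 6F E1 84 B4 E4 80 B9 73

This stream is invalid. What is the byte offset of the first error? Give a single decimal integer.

Byte[0]=FE: INVALID lead byte (not 0xxx/110x/1110/11110)

Answer: 0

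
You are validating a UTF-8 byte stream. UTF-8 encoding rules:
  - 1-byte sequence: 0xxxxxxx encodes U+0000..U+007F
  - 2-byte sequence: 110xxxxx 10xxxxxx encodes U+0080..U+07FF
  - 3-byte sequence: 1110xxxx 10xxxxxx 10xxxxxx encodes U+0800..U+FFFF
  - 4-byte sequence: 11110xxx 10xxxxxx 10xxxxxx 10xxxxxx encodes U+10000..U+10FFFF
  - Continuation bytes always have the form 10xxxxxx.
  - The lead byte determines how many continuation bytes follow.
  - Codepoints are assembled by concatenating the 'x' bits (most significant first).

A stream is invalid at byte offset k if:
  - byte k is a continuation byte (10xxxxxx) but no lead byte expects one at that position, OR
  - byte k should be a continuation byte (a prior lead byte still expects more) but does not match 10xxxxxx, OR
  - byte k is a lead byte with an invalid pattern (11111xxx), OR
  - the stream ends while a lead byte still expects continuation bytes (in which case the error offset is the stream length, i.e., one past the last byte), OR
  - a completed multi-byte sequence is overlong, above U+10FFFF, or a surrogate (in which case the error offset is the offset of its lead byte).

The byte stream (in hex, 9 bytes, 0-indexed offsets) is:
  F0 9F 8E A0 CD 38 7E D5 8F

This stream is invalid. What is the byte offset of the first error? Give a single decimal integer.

Answer: 5

Derivation:
Byte[0]=F0: 4-byte lead, need 3 cont bytes. acc=0x0
Byte[1]=9F: continuation. acc=(acc<<6)|0x1F=0x1F
Byte[2]=8E: continuation. acc=(acc<<6)|0x0E=0x7CE
Byte[3]=A0: continuation. acc=(acc<<6)|0x20=0x1F3A0
Completed: cp=U+1F3A0 (starts at byte 0)
Byte[4]=CD: 2-byte lead, need 1 cont bytes. acc=0xD
Byte[5]=38: expected 10xxxxxx continuation. INVALID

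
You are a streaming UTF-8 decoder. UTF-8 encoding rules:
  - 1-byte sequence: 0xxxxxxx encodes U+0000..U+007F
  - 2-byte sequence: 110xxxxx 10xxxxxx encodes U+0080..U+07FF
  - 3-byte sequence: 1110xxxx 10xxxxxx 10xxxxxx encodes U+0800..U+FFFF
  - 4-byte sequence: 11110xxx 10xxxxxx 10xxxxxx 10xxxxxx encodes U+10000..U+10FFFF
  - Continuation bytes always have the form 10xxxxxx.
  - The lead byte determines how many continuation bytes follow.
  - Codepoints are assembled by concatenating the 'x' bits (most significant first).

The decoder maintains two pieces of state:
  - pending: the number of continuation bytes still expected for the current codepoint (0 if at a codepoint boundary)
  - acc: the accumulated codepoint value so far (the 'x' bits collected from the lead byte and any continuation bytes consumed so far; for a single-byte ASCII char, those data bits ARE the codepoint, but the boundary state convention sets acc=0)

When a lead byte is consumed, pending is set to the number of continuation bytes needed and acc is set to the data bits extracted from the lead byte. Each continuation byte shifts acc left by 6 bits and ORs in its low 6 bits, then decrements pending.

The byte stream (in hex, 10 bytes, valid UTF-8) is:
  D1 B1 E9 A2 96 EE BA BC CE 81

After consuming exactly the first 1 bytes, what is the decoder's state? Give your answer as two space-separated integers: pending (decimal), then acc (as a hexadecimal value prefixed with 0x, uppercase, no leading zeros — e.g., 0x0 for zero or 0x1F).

Byte[0]=D1: 2-byte lead. pending=1, acc=0x11

Answer: 1 0x11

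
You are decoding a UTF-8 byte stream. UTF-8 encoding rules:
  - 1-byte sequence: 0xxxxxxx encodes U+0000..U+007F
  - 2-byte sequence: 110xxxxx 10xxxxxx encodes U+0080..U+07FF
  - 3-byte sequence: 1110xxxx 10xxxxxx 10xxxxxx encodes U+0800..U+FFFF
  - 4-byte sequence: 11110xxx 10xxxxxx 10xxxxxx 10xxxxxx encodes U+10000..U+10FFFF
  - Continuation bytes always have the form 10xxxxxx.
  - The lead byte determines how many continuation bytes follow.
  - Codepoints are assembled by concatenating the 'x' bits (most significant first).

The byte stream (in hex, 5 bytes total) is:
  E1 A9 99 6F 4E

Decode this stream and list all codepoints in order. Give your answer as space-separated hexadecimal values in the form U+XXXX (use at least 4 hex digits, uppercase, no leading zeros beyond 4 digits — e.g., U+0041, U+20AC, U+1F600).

Byte[0]=E1: 3-byte lead, need 2 cont bytes. acc=0x1
Byte[1]=A9: continuation. acc=(acc<<6)|0x29=0x69
Byte[2]=99: continuation. acc=(acc<<6)|0x19=0x1A59
Completed: cp=U+1A59 (starts at byte 0)
Byte[3]=6F: 1-byte ASCII. cp=U+006F
Byte[4]=4E: 1-byte ASCII. cp=U+004E

Answer: U+1A59 U+006F U+004E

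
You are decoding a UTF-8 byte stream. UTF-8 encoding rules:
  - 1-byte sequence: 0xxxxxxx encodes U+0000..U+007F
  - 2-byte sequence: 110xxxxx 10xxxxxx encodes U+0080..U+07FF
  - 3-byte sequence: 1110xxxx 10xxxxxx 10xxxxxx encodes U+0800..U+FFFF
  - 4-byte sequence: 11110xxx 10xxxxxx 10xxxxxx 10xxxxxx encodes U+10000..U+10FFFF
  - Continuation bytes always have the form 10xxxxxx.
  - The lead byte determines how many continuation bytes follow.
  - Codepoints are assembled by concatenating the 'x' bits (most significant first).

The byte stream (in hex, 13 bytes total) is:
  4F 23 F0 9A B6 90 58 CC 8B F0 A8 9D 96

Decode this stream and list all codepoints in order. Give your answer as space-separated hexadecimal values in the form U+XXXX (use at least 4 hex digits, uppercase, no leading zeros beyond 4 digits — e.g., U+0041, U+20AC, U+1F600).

Byte[0]=4F: 1-byte ASCII. cp=U+004F
Byte[1]=23: 1-byte ASCII. cp=U+0023
Byte[2]=F0: 4-byte lead, need 3 cont bytes. acc=0x0
Byte[3]=9A: continuation. acc=(acc<<6)|0x1A=0x1A
Byte[4]=B6: continuation. acc=(acc<<6)|0x36=0x6B6
Byte[5]=90: continuation. acc=(acc<<6)|0x10=0x1AD90
Completed: cp=U+1AD90 (starts at byte 2)
Byte[6]=58: 1-byte ASCII. cp=U+0058
Byte[7]=CC: 2-byte lead, need 1 cont bytes. acc=0xC
Byte[8]=8B: continuation. acc=(acc<<6)|0x0B=0x30B
Completed: cp=U+030B (starts at byte 7)
Byte[9]=F0: 4-byte lead, need 3 cont bytes. acc=0x0
Byte[10]=A8: continuation. acc=(acc<<6)|0x28=0x28
Byte[11]=9D: continuation. acc=(acc<<6)|0x1D=0xA1D
Byte[12]=96: continuation. acc=(acc<<6)|0x16=0x28756
Completed: cp=U+28756 (starts at byte 9)

Answer: U+004F U+0023 U+1AD90 U+0058 U+030B U+28756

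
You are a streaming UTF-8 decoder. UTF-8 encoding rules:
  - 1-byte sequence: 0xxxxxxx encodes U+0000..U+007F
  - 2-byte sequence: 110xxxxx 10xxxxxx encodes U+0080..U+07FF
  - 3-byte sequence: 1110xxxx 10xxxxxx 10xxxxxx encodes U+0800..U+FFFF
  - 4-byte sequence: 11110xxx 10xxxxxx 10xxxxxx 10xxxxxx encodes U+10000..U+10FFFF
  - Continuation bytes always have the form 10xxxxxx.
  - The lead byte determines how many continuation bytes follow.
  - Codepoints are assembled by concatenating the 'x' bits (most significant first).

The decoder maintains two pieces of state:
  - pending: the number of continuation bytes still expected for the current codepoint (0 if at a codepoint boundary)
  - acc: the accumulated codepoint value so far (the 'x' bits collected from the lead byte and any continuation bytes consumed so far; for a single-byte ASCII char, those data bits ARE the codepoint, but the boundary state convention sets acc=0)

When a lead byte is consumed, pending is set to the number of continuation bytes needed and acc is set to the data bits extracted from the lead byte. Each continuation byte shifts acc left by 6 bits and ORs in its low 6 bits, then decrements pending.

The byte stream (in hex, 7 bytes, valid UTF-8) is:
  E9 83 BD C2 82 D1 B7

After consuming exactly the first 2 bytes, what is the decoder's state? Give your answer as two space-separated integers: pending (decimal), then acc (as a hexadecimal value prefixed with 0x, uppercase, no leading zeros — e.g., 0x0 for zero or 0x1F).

Byte[0]=E9: 3-byte lead. pending=2, acc=0x9
Byte[1]=83: continuation. acc=(acc<<6)|0x03=0x243, pending=1

Answer: 1 0x243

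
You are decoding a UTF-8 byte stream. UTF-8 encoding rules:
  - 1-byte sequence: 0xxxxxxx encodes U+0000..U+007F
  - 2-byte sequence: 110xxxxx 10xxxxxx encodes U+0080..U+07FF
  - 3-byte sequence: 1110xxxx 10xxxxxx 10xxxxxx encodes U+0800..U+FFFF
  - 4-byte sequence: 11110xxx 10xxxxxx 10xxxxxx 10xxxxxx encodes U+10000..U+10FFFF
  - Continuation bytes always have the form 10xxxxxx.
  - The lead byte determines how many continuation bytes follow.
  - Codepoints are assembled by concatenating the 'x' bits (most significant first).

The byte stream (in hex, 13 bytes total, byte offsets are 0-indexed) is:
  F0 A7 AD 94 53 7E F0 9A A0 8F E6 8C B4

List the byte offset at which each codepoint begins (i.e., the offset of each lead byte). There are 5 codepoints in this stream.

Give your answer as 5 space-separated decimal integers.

Byte[0]=F0: 4-byte lead, need 3 cont bytes. acc=0x0
Byte[1]=A7: continuation. acc=(acc<<6)|0x27=0x27
Byte[2]=AD: continuation. acc=(acc<<6)|0x2D=0x9ED
Byte[3]=94: continuation. acc=(acc<<6)|0x14=0x27B54
Completed: cp=U+27B54 (starts at byte 0)
Byte[4]=53: 1-byte ASCII. cp=U+0053
Byte[5]=7E: 1-byte ASCII. cp=U+007E
Byte[6]=F0: 4-byte lead, need 3 cont bytes. acc=0x0
Byte[7]=9A: continuation. acc=(acc<<6)|0x1A=0x1A
Byte[8]=A0: continuation. acc=(acc<<6)|0x20=0x6A0
Byte[9]=8F: continuation. acc=(acc<<6)|0x0F=0x1A80F
Completed: cp=U+1A80F (starts at byte 6)
Byte[10]=E6: 3-byte lead, need 2 cont bytes. acc=0x6
Byte[11]=8C: continuation. acc=(acc<<6)|0x0C=0x18C
Byte[12]=B4: continuation. acc=(acc<<6)|0x34=0x6334
Completed: cp=U+6334 (starts at byte 10)

Answer: 0 4 5 6 10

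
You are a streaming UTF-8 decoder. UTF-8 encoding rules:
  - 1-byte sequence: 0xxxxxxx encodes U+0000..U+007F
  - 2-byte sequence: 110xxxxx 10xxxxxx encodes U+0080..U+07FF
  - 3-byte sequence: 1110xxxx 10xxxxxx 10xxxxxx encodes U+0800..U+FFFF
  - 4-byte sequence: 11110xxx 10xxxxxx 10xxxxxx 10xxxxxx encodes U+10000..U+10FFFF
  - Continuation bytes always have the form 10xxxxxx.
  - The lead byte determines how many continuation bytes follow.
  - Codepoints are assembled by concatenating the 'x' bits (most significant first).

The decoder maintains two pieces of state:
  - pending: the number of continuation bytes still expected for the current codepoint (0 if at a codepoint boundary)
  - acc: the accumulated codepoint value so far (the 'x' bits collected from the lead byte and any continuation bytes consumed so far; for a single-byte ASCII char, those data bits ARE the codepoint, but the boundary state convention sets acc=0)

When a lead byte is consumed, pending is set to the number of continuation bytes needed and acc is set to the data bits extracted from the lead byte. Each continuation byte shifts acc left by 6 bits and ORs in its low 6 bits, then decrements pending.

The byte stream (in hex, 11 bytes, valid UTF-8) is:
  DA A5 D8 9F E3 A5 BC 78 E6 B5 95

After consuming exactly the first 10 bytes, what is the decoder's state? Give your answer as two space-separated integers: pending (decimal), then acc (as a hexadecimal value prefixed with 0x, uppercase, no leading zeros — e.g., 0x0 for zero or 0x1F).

Byte[0]=DA: 2-byte lead. pending=1, acc=0x1A
Byte[1]=A5: continuation. acc=(acc<<6)|0x25=0x6A5, pending=0
Byte[2]=D8: 2-byte lead. pending=1, acc=0x18
Byte[3]=9F: continuation. acc=(acc<<6)|0x1F=0x61F, pending=0
Byte[4]=E3: 3-byte lead. pending=2, acc=0x3
Byte[5]=A5: continuation. acc=(acc<<6)|0x25=0xE5, pending=1
Byte[6]=BC: continuation. acc=(acc<<6)|0x3C=0x397C, pending=0
Byte[7]=78: 1-byte. pending=0, acc=0x0
Byte[8]=E6: 3-byte lead. pending=2, acc=0x6
Byte[9]=B5: continuation. acc=(acc<<6)|0x35=0x1B5, pending=1

Answer: 1 0x1B5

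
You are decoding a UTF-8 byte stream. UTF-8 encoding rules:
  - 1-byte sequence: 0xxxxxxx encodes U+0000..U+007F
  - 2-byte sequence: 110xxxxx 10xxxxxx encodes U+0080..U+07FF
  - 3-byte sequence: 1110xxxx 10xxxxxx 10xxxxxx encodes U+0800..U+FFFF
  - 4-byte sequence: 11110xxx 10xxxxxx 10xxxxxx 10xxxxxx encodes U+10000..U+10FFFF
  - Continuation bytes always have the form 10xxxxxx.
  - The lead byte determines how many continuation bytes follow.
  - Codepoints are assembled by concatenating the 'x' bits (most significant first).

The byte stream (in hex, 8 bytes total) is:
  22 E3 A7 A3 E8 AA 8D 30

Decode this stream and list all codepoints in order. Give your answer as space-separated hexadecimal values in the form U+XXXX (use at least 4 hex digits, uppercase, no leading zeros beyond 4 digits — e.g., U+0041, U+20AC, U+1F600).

Byte[0]=22: 1-byte ASCII. cp=U+0022
Byte[1]=E3: 3-byte lead, need 2 cont bytes. acc=0x3
Byte[2]=A7: continuation. acc=(acc<<6)|0x27=0xE7
Byte[3]=A3: continuation. acc=(acc<<6)|0x23=0x39E3
Completed: cp=U+39E3 (starts at byte 1)
Byte[4]=E8: 3-byte lead, need 2 cont bytes. acc=0x8
Byte[5]=AA: continuation. acc=(acc<<6)|0x2A=0x22A
Byte[6]=8D: continuation. acc=(acc<<6)|0x0D=0x8A8D
Completed: cp=U+8A8D (starts at byte 4)
Byte[7]=30: 1-byte ASCII. cp=U+0030

Answer: U+0022 U+39E3 U+8A8D U+0030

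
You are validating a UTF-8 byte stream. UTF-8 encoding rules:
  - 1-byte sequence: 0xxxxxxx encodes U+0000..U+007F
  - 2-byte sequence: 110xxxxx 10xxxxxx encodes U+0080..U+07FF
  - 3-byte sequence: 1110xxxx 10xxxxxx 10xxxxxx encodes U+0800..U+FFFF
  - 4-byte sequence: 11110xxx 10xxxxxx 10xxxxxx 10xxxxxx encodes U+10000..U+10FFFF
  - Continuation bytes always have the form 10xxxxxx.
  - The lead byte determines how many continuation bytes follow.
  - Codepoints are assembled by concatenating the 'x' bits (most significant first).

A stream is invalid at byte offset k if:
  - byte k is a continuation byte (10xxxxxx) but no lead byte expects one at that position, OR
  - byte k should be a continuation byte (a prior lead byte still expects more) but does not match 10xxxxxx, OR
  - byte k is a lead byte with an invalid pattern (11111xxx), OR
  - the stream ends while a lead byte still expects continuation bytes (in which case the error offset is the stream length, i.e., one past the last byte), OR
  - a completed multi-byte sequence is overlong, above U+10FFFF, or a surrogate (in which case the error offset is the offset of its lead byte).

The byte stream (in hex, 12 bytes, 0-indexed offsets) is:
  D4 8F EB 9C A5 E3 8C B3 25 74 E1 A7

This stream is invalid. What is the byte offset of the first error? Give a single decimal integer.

Byte[0]=D4: 2-byte lead, need 1 cont bytes. acc=0x14
Byte[1]=8F: continuation. acc=(acc<<6)|0x0F=0x50F
Completed: cp=U+050F (starts at byte 0)
Byte[2]=EB: 3-byte lead, need 2 cont bytes. acc=0xB
Byte[3]=9C: continuation. acc=(acc<<6)|0x1C=0x2DC
Byte[4]=A5: continuation. acc=(acc<<6)|0x25=0xB725
Completed: cp=U+B725 (starts at byte 2)
Byte[5]=E3: 3-byte lead, need 2 cont bytes. acc=0x3
Byte[6]=8C: continuation. acc=(acc<<6)|0x0C=0xCC
Byte[7]=B3: continuation. acc=(acc<<6)|0x33=0x3333
Completed: cp=U+3333 (starts at byte 5)
Byte[8]=25: 1-byte ASCII. cp=U+0025
Byte[9]=74: 1-byte ASCII. cp=U+0074
Byte[10]=E1: 3-byte lead, need 2 cont bytes. acc=0x1
Byte[11]=A7: continuation. acc=(acc<<6)|0x27=0x67
Byte[12]: stream ended, expected continuation. INVALID

Answer: 12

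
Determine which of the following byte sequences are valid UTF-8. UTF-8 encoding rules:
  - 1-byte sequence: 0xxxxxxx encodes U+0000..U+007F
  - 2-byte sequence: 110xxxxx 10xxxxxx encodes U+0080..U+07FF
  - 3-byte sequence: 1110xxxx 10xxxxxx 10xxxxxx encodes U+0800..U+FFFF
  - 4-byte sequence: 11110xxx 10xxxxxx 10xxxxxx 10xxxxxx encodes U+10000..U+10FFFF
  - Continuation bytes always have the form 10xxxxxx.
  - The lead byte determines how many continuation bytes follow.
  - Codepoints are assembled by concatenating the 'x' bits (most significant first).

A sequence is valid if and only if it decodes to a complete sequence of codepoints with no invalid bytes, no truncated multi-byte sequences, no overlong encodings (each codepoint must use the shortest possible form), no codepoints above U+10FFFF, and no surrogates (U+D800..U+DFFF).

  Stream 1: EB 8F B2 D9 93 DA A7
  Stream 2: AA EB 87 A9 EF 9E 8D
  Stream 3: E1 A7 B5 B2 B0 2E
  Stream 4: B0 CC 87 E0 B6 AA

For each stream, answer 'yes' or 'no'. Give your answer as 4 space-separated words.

Stream 1: decodes cleanly. VALID
Stream 2: error at byte offset 0. INVALID
Stream 3: error at byte offset 3. INVALID
Stream 4: error at byte offset 0. INVALID

Answer: yes no no no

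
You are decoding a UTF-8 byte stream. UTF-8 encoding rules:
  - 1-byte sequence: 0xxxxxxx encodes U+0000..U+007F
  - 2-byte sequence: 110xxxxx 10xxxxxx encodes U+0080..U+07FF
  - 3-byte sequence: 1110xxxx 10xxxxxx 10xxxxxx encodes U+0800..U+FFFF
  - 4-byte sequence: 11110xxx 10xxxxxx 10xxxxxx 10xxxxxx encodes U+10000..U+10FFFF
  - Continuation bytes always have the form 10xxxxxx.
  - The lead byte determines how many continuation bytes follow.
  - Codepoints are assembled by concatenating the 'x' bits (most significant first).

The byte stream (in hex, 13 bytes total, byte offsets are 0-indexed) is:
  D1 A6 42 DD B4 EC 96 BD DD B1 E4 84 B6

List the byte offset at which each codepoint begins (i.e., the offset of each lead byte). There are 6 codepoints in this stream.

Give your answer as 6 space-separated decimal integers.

Answer: 0 2 3 5 8 10

Derivation:
Byte[0]=D1: 2-byte lead, need 1 cont bytes. acc=0x11
Byte[1]=A6: continuation. acc=(acc<<6)|0x26=0x466
Completed: cp=U+0466 (starts at byte 0)
Byte[2]=42: 1-byte ASCII. cp=U+0042
Byte[3]=DD: 2-byte lead, need 1 cont bytes. acc=0x1D
Byte[4]=B4: continuation. acc=(acc<<6)|0x34=0x774
Completed: cp=U+0774 (starts at byte 3)
Byte[5]=EC: 3-byte lead, need 2 cont bytes. acc=0xC
Byte[6]=96: continuation. acc=(acc<<6)|0x16=0x316
Byte[7]=BD: continuation. acc=(acc<<6)|0x3D=0xC5BD
Completed: cp=U+C5BD (starts at byte 5)
Byte[8]=DD: 2-byte lead, need 1 cont bytes. acc=0x1D
Byte[9]=B1: continuation. acc=(acc<<6)|0x31=0x771
Completed: cp=U+0771 (starts at byte 8)
Byte[10]=E4: 3-byte lead, need 2 cont bytes. acc=0x4
Byte[11]=84: continuation. acc=(acc<<6)|0x04=0x104
Byte[12]=B6: continuation. acc=(acc<<6)|0x36=0x4136
Completed: cp=U+4136 (starts at byte 10)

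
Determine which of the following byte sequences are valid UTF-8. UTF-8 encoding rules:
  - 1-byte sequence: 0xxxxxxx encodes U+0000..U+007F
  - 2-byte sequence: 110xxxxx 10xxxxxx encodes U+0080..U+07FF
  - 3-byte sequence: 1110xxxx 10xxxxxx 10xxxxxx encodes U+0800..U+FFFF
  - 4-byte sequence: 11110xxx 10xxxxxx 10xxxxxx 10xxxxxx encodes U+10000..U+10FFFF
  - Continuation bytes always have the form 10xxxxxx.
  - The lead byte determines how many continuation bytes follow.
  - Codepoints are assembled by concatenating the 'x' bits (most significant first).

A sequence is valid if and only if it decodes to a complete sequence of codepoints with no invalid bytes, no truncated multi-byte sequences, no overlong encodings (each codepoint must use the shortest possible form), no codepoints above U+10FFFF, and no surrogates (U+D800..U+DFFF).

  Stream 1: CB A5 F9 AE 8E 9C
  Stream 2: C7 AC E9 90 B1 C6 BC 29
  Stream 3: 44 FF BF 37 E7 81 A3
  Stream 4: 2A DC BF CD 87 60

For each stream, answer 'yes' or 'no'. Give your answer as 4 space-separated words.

Answer: no yes no yes

Derivation:
Stream 1: error at byte offset 2. INVALID
Stream 2: decodes cleanly. VALID
Stream 3: error at byte offset 1. INVALID
Stream 4: decodes cleanly. VALID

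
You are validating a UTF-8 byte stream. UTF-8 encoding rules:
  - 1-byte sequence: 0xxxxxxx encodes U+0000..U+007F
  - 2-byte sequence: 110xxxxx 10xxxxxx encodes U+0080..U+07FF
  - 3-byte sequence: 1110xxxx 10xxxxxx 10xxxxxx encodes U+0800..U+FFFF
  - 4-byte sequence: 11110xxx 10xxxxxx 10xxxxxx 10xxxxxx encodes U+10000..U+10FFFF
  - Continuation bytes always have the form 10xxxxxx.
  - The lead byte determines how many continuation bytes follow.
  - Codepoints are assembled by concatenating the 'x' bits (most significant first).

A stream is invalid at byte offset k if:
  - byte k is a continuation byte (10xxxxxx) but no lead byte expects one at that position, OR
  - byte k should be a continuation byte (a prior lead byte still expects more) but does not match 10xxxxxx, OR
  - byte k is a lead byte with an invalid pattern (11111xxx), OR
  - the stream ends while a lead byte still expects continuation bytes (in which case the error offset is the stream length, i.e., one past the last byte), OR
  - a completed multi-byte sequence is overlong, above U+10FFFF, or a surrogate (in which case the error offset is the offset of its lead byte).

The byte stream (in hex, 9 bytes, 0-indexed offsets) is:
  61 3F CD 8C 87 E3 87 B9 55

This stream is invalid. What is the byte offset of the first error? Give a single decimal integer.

Byte[0]=61: 1-byte ASCII. cp=U+0061
Byte[1]=3F: 1-byte ASCII. cp=U+003F
Byte[2]=CD: 2-byte lead, need 1 cont bytes. acc=0xD
Byte[3]=8C: continuation. acc=(acc<<6)|0x0C=0x34C
Completed: cp=U+034C (starts at byte 2)
Byte[4]=87: INVALID lead byte (not 0xxx/110x/1110/11110)

Answer: 4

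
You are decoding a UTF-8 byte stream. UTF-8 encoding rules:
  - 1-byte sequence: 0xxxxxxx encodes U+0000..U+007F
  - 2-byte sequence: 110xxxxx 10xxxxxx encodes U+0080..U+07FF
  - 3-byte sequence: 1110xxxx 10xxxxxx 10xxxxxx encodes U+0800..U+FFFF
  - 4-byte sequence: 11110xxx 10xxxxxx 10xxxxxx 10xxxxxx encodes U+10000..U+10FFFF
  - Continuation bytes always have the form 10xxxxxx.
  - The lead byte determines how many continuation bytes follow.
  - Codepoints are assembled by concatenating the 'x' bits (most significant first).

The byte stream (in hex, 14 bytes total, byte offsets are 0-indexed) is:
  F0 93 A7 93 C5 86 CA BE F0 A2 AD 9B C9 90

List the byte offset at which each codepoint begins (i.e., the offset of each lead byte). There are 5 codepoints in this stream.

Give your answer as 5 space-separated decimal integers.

Byte[0]=F0: 4-byte lead, need 3 cont bytes. acc=0x0
Byte[1]=93: continuation. acc=(acc<<6)|0x13=0x13
Byte[2]=A7: continuation. acc=(acc<<6)|0x27=0x4E7
Byte[3]=93: continuation. acc=(acc<<6)|0x13=0x139D3
Completed: cp=U+139D3 (starts at byte 0)
Byte[4]=C5: 2-byte lead, need 1 cont bytes. acc=0x5
Byte[5]=86: continuation. acc=(acc<<6)|0x06=0x146
Completed: cp=U+0146 (starts at byte 4)
Byte[6]=CA: 2-byte lead, need 1 cont bytes. acc=0xA
Byte[7]=BE: continuation. acc=(acc<<6)|0x3E=0x2BE
Completed: cp=U+02BE (starts at byte 6)
Byte[8]=F0: 4-byte lead, need 3 cont bytes. acc=0x0
Byte[9]=A2: continuation. acc=(acc<<6)|0x22=0x22
Byte[10]=AD: continuation. acc=(acc<<6)|0x2D=0x8AD
Byte[11]=9B: continuation. acc=(acc<<6)|0x1B=0x22B5B
Completed: cp=U+22B5B (starts at byte 8)
Byte[12]=C9: 2-byte lead, need 1 cont bytes. acc=0x9
Byte[13]=90: continuation. acc=(acc<<6)|0x10=0x250
Completed: cp=U+0250 (starts at byte 12)

Answer: 0 4 6 8 12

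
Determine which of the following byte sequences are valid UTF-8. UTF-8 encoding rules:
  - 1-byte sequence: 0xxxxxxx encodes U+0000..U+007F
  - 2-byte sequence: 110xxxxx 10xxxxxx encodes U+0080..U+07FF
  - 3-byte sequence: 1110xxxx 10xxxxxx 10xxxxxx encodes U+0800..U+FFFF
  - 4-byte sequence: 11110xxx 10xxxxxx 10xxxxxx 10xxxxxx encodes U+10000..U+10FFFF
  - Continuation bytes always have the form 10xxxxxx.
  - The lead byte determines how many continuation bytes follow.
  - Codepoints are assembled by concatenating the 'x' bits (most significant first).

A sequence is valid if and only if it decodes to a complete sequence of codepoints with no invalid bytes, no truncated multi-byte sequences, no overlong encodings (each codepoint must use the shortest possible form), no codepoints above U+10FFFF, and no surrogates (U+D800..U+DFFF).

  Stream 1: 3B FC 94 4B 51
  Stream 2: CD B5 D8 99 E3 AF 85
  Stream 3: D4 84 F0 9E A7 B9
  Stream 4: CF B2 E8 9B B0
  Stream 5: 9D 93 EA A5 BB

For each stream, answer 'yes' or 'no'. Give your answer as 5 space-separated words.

Stream 1: error at byte offset 1. INVALID
Stream 2: decodes cleanly. VALID
Stream 3: decodes cleanly. VALID
Stream 4: decodes cleanly. VALID
Stream 5: error at byte offset 0. INVALID

Answer: no yes yes yes no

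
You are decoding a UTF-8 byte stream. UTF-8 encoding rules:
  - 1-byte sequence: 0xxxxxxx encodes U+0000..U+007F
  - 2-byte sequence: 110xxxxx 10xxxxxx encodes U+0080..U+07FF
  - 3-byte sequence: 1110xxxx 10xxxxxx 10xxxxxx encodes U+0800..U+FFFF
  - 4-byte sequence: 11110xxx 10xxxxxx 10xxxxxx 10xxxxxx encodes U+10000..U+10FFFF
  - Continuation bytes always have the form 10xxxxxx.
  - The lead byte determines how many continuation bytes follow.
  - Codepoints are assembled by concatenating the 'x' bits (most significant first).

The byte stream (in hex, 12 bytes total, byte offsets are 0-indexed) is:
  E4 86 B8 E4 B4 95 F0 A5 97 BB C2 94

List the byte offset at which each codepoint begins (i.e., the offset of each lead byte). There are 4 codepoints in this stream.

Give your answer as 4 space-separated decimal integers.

Byte[0]=E4: 3-byte lead, need 2 cont bytes. acc=0x4
Byte[1]=86: continuation. acc=(acc<<6)|0x06=0x106
Byte[2]=B8: continuation. acc=(acc<<6)|0x38=0x41B8
Completed: cp=U+41B8 (starts at byte 0)
Byte[3]=E4: 3-byte lead, need 2 cont bytes. acc=0x4
Byte[4]=B4: continuation. acc=(acc<<6)|0x34=0x134
Byte[5]=95: continuation. acc=(acc<<6)|0x15=0x4D15
Completed: cp=U+4D15 (starts at byte 3)
Byte[6]=F0: 4-byte lead, need 3 cont bytes. acc=0x0
Byte[7]=A5: continuation. acc=(acc<<6)|0x25=0x25
Byte[8]=97: continuation. acc=(acc<<6)|0x17=0x957
Byte[9]=BB: continuation. acc=(acc<<6)|0x3B=0x255FB
Completed: cp=U+255FB (starts at byte 6)
Byte[10]=C2: 2-byte lead, need 1 cont bytes. acc=0x2
Byte[11]=94: continuation. acc=(acc<<6)|0x14=0x94
Completed: cp=U+0094 (starts at byte 10)

Answer: 0 3 6 10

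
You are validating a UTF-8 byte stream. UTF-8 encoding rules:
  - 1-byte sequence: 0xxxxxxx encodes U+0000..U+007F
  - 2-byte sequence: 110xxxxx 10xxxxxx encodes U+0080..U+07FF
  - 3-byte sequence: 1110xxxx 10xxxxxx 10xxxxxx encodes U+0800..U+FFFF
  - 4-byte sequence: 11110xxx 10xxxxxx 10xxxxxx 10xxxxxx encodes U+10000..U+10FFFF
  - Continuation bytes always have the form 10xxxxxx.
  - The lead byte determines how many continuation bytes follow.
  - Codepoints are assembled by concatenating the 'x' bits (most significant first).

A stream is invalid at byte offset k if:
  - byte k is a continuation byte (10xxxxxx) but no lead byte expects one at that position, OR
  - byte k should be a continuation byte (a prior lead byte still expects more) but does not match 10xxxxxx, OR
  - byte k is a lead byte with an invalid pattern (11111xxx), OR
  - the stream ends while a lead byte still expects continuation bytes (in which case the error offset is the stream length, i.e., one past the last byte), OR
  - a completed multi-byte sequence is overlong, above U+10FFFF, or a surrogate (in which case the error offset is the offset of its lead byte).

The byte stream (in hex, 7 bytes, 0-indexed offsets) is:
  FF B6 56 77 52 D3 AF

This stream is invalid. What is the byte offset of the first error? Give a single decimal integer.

Answer: 0

Derivation:
Byte[0]=FF: INVALID lead byte (not 0xxx/110x/1110/11110)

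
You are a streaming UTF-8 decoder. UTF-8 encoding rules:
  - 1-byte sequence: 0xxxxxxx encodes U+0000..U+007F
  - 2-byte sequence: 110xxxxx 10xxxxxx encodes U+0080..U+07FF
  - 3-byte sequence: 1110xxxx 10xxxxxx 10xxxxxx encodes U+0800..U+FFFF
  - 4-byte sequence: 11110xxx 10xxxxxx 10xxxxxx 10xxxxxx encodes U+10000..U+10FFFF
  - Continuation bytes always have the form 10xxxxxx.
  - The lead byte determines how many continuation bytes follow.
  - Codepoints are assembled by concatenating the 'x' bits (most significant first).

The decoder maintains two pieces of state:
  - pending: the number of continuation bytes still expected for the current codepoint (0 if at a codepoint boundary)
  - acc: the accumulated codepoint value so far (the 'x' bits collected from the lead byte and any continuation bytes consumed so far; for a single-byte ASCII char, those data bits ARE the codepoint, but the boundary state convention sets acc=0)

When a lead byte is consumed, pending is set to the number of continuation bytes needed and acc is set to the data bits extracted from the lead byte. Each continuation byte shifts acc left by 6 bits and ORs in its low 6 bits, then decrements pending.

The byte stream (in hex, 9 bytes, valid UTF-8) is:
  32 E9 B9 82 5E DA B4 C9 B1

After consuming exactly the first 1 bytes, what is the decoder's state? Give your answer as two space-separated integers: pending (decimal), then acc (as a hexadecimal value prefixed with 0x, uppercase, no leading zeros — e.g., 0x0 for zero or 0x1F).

Byte[0]=32: 1-byte. pending=0, acc=0x0

Answer: 0 0x0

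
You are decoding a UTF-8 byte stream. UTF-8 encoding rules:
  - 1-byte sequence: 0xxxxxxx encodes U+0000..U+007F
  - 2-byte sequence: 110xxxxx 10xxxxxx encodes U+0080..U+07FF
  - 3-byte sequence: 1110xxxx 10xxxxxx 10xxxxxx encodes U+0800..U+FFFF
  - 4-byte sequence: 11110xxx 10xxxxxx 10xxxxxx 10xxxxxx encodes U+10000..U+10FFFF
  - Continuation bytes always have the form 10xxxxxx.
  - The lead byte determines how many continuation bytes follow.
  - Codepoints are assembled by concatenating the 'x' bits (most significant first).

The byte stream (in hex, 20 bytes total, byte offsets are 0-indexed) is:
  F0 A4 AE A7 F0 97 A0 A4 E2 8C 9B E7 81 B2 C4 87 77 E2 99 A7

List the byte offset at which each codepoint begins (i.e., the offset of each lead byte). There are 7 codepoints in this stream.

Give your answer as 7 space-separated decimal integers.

Answer: 0 4 8 11 14 16 17

Derivation:
Byte[0]=F0: 4-byte lead, need 3 cont bytes. acc=0x0
Byte[1]=A4: continuation. acc=(acc<<6)|0x24=0x24
Byte[2]=AE: continuation. acc=(acc<<6)|0x2E=0x92E
Byte[3]=A7: continuation. acc=(acc<<6)|0x27=0x24BA7
Completed: cp=U+24BA7 (starts at byte 0)
Byte[4]=F0: 4-byte lead, need 3 cont bytes. acc=0x0
Byte[5]=97: continuation. acc=(acc<<6)|0x17=0x17
Byte[6]=A0: continuation. acc=(acc<<6)|0x20=0x5E0
Byte[7]=A4: continuation. acc=(acc<<6)|0x24=0x17824
Completed: cp=U+17824 (starts at byte 4)
Byte[8]=E2: 3-byte lead, need 2 cont bytes. acc=0x2
Byte[9]=8C: continuation. acc=(acc<<6)|0x0C=0x8C
Byte[10]=9B: continuation. acc=(acc<<6)|0x1B=0x231B
Completed: cp=U+231B (starts at byte 8)
Byte[11]=E7: 3-byte lead, need 2 cont bytes. acc=0x7
Byte[12]=81: continuation. acc=(acc<<6)|0x01=0x1C1
Byte[13]=B2: continuation. acc=(acc<<6)|0x32=0x7072
Completed: cp=U+7072 (starts at byte 11)
Byte[14]=C4: 2-byte lead, need 1 cont bytes. acc=0x4
Byte[15]=87: continuation. acc=(acc<<6)|0x07=0x107
Completed: cp=U+0107 (starts at byte 14)
Byte[16]=77: 1-byte ASCII. cp=U+0077
Byte[17]=E2: 3-byte lead, need 2 cont bytes. acc=0x2
Byte[18]=99: continuation. acc=(acc<<6)|0x19=0x99
Byte[19]=A7: continuation. acc=(acc<<6)|0x27=0x2667
Completed: cp=U+2667 (starts at byte 17)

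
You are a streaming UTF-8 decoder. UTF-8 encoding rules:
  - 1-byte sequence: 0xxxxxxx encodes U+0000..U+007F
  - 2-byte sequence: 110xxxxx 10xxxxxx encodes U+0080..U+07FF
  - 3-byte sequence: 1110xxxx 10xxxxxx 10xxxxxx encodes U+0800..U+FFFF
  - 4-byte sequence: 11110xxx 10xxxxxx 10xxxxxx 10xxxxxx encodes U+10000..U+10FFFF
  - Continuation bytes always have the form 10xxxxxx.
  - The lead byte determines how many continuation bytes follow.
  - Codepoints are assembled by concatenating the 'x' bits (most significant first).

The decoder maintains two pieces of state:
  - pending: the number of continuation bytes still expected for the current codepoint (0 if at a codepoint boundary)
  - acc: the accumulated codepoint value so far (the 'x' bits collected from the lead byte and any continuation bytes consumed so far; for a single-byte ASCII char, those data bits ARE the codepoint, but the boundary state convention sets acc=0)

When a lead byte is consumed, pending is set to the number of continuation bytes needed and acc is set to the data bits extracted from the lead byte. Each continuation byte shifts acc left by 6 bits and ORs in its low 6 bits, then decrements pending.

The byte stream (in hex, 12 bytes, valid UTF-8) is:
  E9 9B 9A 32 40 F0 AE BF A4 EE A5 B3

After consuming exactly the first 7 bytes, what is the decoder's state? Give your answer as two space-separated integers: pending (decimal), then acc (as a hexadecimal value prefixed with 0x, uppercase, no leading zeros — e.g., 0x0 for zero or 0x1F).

Byte[0]=E9: 3-byte lead. pending=2, acc=0x9
Byte[1]=9B: continuation. acc=(acc<<6)|0x1B=0x25B, pending=1
Byte[2]=9A: continuation. acc=(acc<<6)|0x1A=0x96DA, pending=0
Byte[3]=32: 1-byte. pending=0, acc=0x0
Byte[4]=40: 1-byte. pending=0, acc=0x0
Byte[5]=F0: 4-byte lead. pending=3, acc=0x0
Byte[6]=AE: continuation. acc=(acc<<6)|0x2E=0x2E, pending=2

Answer: 2 0x2E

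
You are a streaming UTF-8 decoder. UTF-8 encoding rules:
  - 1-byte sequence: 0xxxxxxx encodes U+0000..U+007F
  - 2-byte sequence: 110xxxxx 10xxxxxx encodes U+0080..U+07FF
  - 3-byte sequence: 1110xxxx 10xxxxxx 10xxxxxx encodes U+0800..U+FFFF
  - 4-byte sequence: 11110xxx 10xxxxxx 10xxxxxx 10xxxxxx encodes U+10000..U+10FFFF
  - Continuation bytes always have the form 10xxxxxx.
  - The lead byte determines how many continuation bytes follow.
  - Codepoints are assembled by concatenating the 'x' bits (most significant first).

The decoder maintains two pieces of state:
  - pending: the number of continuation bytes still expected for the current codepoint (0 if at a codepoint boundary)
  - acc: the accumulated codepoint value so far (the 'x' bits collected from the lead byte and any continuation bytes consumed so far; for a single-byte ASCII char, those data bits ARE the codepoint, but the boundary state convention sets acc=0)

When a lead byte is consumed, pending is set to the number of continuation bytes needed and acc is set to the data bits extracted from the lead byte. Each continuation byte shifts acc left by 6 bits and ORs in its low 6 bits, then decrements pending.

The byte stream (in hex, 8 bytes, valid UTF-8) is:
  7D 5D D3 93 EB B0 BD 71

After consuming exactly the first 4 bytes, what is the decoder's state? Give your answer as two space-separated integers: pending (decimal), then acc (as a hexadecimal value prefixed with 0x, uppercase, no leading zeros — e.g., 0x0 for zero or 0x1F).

Answer: 0 0x4D3

Derivation:
Byte[0]=7D: 1-byte. pending=0, acc=0x0
Byte[1]=5D: 1-byte. pending=0, acc=0x0
Byte[2]=D3: 2-byte lead. pending=1, acc=0x13
Byte[3]=93: continuation. acc=(acc<<6)|0x13=0x4D3, pending=0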